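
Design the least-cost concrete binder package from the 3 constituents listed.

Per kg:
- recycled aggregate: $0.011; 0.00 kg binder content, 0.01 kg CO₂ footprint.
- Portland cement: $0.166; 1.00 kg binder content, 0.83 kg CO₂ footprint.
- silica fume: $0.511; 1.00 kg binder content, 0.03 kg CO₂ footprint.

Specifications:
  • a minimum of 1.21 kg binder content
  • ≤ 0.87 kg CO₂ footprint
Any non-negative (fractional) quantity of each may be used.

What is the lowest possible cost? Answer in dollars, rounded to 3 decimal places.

$0.259

Let x1 = kg of recycled aggregate, x2 = kg of Portland cement, x3 = kg of silica fume.
Minimise 0.011x1 + 0.166x2 + 0.511x3 subject to:
  1x2 + 1x3 ≥ 1.21   (binder content)
  0.01x1 + 0.83x2 + 0.03x3 ≤ 0.87   (CO₂ footprint)
  x1, x2, x3 ≥ 0.
The cheapest feasible vertex uses only Portland cement, silica fume; recycled aggregate is not used. There the binder content and CO₂ footprint constraints are tight.
That vertex is x2 = 1.042, x3 = 0.1679.
Objective = 0.166·1.042 + 0.511·0.1679 = 0.25877.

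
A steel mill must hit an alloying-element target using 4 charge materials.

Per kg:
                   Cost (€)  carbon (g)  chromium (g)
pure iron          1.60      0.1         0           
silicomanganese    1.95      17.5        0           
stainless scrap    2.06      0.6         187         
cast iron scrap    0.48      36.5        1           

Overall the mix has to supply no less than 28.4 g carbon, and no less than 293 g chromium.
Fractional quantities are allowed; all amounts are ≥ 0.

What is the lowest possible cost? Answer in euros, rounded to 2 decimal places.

Let x1 = kg of pure iron, x2 = kg of silicomanganese, x3 = kg of stainless scrap, x4 = kg of cast iron scrap.
min 1.6x1 + 1.95x2 + 2.06x3 + 0.48x4 s.t.:
  0.1x1 + 17.5x2 + 0.6x3 + 36.5x4 ≥ 28.4   (carbon)
  187x3 + 1x4 ≥ 293   (chromium)
  x1, x2, x3, x4 ≥ 0.
The minimum-cost mix takes nothing from pure iron, silicomanganese — only stainless scrap, cast iron scrap. Binding constraints: carbon and chromium.
So stainless scrap = 1.563 kg, cast iron scrap = 0.7524 kg.
Cost = 2.06·1.563 + 0.48·0.7524 = 3.5809.

€3.58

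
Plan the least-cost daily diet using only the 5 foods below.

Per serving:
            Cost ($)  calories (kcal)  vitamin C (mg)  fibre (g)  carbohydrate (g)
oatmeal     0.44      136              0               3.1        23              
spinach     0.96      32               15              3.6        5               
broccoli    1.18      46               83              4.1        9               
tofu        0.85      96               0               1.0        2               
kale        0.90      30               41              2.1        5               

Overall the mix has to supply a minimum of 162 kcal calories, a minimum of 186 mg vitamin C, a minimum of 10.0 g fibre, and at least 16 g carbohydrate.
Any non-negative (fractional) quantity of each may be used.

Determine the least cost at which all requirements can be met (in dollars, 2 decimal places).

$2.83

Set it up as a linear program. Let x1 = servings of oatmeal, x2 = servings of spinach, x3 = servings of broccoli, x4 = servings of tofu, x5 = servings of kale.
Minimise 0.44x1 + 0.96x2 + 1.18x3 + 0.85x4 + 0.9x5 with:
  136x1 + 32x2 + 46x3 + 96x4 + 30x5 ≥ 162   (calories)
  15x2 + 83x3 + 41x5 ≥ 186   (vitamin C)
  3.1x1 + 3.6x2 + 4.1x3 + 1x4 + 2.1x5 ≥ 10   (fibre)
  23x1 + 5x2 + 9x3 + 2x4 + 5x5 ≥ 16   (carbohydrate)
  x1, x2, x3, x4, x5 ≥ 0.
The cheapest feasible vertex uses only oatmeal, broccoli; spinach, tofu, kale are not used. Binding constraints: calories and vitamin C.
So oatmeal = 0.4332 servings, broccoli = 2.241 servings.
Hence cost = 0.44·0.4332 + 1.18·2.241 = $2.83499.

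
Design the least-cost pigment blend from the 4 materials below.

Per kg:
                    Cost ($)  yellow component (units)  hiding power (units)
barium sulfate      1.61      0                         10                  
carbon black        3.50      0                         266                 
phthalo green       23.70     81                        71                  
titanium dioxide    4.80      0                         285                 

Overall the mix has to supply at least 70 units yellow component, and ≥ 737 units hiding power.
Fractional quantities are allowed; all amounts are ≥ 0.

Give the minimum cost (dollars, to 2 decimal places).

$29.37

Let x1 = kg of barium sulfate, x2 = kg of carbon black, x3 = kg of phthalo green, x4 = kg of titanium dioxide.
Minimise 1.61x1 + 3.5x2 + 23.7x3 + 4.8x4 s.t.:
  81x3 ≥ 70   (yellow component)
  10x1 + 266x2 + 71x3 + 285x4 ≥ 737   (hiding power)
  x1, x2, x3, x4 ≥ 0.
At the optimum only carbon black, phthalo green are positive (barium sulfate, titanium dioxide = 0). There the yellow component and hiding power constraints are tight.
Optimal quantities: carbon black = 2.54 kg, phthalo green = 0.8642 kg.
Total cost: 3.5·2.54 + 23.7·0.8642 = 29.3715.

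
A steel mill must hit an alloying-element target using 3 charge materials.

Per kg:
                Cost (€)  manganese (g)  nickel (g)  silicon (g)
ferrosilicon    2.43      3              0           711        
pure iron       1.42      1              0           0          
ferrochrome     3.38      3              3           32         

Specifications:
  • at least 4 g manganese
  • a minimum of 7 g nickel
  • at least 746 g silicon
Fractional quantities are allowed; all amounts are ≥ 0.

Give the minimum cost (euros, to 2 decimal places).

€10.18

Treat it as an LP. Let x1 = kg of ferrosilicon, x2 = kg of pure iron, x3 = kg of ferrochrome.
Minimize 2.43x1 + 1.42x2 + 3.38x3 subject to:
  3x1 + 1x2 + 3x3 ≥ 4   (manganese)
  3x3 ≥ 7   (nickel)
  711x1 + 32x3 ≥ 746   (silicon)
  x1, x2, x3 ≥ 0.
At the optimum only ferrosilicon, ferrochrome are positive (pure iron = 0). The nickel and silicon requirements are met with equality.
Solving gives x1 = 0.9442, x3 = 2.333.
Objective = 2.43·0.9442 + 3.38·2.333 = 10.1799.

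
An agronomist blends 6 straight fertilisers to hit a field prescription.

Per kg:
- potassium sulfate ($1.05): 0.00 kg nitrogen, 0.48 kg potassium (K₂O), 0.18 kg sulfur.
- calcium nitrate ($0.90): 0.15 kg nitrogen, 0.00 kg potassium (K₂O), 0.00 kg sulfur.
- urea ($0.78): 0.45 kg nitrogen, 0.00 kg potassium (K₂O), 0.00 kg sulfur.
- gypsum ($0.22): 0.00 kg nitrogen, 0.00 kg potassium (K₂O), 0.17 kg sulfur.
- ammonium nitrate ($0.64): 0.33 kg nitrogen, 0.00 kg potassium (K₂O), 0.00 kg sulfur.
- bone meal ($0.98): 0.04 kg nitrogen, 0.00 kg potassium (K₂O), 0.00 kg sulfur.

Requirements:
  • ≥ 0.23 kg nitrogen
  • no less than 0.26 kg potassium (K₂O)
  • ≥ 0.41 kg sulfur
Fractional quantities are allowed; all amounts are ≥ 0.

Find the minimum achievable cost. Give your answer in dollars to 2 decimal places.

Let x1 = kg of potassium sulfate, x2 = kg of calcium nitrate, x3 = kg of urea, x4 = kg of gypsum, x5 = kg of ammonium nitrate, x6 = kg of bone meal.
Minimize 1.05x1 + 0.9x2 + 0.78x3 + 0.22x4 + 0.64x5 + 0.98x6 subject to:
  0.15x2 + 0.45x3 + 0.33x5 + 0.04x6 ≥ 0.23   (nitrogen)
  0.48x1 ≥ 0.26   (potassium (K₂O))
  0.18x1 + 0.17x4 ≥ 0.41   (sulfur)
  x1, x2, x3, x4, x5, x6 ≥ 0.
The optimal basis is {potassium sulfate, urea, gypsum}; calcium nitrate, ammonium nitrate, bone meal drop out. Binding constraints: nitrogen, potassium (K₂O), sulfur.
Solving gives x1 = 0.5417, x3 = 0.5111, x4 = 1.838.
Cost = 1.05·0.5417 + 0.78·0.5111 + 0.22·1.838 = 1.3718.

$1.37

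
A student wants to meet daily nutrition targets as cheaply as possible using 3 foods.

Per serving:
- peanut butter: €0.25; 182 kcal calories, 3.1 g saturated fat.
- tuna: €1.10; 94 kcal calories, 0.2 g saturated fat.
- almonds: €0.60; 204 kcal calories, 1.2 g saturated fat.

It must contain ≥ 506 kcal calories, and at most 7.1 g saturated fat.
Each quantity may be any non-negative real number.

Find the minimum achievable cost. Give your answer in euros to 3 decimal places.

Set it up as a linear program. Let x1 = servings of peanut butter, x2 = servings of tuna, x3 = servings of almonds.
min 0.25x1 + 1.1x2 + 0.6x3 s.t.:
  182x1 + 94x2 + 204x3 ≥ 506   (calories)
  3.1x1 + 0.2x2 + 1.2x3 ≤ 7.1   (saturated fat)
  x1, x2, x3 ≥ 0.
The minimum-cost mix takes nothing from tuna — only peanut butter, almonds. Binding constraints: calories and saturated fat.
That vertex is x1 = 2.032, x3 = 0.6676.
Cost = 0.25·2.032 + 0.6·0.6676 = 0.90856.

€0.909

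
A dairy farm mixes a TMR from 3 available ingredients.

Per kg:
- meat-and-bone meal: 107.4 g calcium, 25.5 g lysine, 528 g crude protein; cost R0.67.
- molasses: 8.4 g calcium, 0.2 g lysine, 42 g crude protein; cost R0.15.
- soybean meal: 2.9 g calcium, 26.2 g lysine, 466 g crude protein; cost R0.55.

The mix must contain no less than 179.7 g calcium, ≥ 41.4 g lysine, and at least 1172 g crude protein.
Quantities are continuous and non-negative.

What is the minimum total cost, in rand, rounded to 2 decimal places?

R1.46

Let x1 = kg of meat-and-bone meal, x2 = kg of molasses, x3 = kg of soybean meal.
Minimise 0.67x1 + 0.15x2 + 0.55x3 s.t.:
  107.4x1 + 8.4x2 + 2.9x3 ≥ 179.7   (calcium)
  25.5x1 + 0.2x2 + 26.2x3 ≥ 41.4   (lysine)
  528x1 + 42x2 + 466x3 ≥ 1172   (crude protein)
  x1, x2, x3 ≥ 0.
The minimum-cost mix takes nothing from molasses — only meat-and-bone meal, soybean meal. The calcium and crude protein requirements are met with equality.
So meat-and-bone meal = 1.656 kg, soybean meal = 0.6388 kg.
Objective = 0.67·1.656 + 0.55·0.6388 = 1.4609.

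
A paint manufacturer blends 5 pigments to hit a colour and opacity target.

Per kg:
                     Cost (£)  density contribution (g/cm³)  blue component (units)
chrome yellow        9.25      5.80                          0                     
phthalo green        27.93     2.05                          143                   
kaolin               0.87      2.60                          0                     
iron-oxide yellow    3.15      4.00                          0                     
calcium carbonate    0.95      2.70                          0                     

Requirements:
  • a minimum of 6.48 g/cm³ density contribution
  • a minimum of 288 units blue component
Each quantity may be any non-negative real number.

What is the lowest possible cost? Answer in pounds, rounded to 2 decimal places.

£57.04

Let x1 = kg of chrome yellow, x2 = kg of phthalo green, x3 = kg of kaolin, x4 = kg of iron-oxide yellow, x5 = kg of calcium carbonate.
min 9.25x1 + 27.93x2 + 0.87x3 + 3.15x4 + 0.95x5 subject to:
  5.8x1 + 2.05x2 + 2.6x3 + 4x4 + 2.7x5 ≥ 6.48   (density contribution)
  143x2 ≥ 288   (blue component)
  x1, x2, x3, x4, x5 ≥ 0.
At the optimum only phthalo green, kaolin are positive (chrome yellow, iron-oxide yellow, calcium carbonate = 0). Binding constraints: density contribution and blue component.
Optimal quantities: phthalo green = 2.014 kg, kaolin = 0.9044 kg.
Objective = 27.93·2.014 + 0.87·0.9044 = 57.0378.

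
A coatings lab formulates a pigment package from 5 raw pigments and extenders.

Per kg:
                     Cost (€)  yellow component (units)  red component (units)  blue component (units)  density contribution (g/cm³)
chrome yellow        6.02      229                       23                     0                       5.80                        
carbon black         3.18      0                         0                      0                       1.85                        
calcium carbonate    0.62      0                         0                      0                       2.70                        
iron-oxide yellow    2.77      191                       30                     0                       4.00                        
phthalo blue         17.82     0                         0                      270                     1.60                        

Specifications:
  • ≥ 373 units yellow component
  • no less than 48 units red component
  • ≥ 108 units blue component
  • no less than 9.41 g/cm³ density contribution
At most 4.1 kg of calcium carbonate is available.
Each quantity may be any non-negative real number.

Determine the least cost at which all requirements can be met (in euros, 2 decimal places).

Let x1 = kg of chrome yellow, x2 = kg of carbon black, x3 = kg of calcium carbonate, x4 = kg of iron-oxide yellow, x5 = kg of phthalo blue.
min 6.02x1 + 3.18x2 + 0.62x3 + 2.77x4 + 17.82x5 subject to:
  229x1 + 191x4 ≥ 373   (yellow component)
  23x1 + 30x4 ≥ 48   (red component)
  270x5 ≥ 108   (blue component)
  5.8x1 + 1.85x2 + 2.7x3 + 4x4 + 1.6x5 ≥ 9.41   (density contribution)
  x3 ≤ 4.1
  x1, x2, x3, x4, x5 ≥ 0.
The cheapest feasible vertex uses only calcium carbonate, iron-oxide yellow, phthalo blue; chrome yellow, carbon black are not used. Binding constraints: yellow component, blue component, density contribution.
Optimal quantities: calcium carbonate = 0.355 kg, iron-oxide yellow = 1.953 kg, phthalo blue = 0.4 kg.
Objective = 0.62·0.355 + 2.77·1.953 + 17.82·0.4 = 12.7579.

€12.76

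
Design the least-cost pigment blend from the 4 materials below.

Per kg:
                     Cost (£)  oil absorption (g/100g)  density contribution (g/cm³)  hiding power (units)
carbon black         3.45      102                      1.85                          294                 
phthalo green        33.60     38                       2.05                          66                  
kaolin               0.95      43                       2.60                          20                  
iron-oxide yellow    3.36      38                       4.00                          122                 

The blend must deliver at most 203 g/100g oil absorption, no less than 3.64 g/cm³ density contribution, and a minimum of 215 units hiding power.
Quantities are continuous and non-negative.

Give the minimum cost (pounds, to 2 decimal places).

Treat it as an LP. Let x1 = kg of carbon black, x2 = kg of phthalo green, x3 = kg of kaolin, x4 = kg of iron-oxide yellow.
Minimise 3.45x1 + 33.6x2 + 0.95x3 + 3.36x4 with:
  102x1 + 38x2 + 43x3 + 38x4 ≤ 203   (oil absorption)
  1.85x1 + 2.05x2 + 2.6x3 + 4x4 ≥ 3.64   (density contribution)
  294x1 + 66x2 + 20x3 + 122x4 ≥ 215   (hiding power)
  x1, x2, x3, x4 ≥ 0.
The minimum-cost mix takes nothing from phthalo green, iron-oxide yellow — only carbon black, kaolin. The density contribution and hiding power requirements are met with equality.
That vertex is x1 = 0.6684, x3 = 0.9244.
Cost = 3.45·0.6684 + 0.95·0.9244 = 3.1842.

£3.18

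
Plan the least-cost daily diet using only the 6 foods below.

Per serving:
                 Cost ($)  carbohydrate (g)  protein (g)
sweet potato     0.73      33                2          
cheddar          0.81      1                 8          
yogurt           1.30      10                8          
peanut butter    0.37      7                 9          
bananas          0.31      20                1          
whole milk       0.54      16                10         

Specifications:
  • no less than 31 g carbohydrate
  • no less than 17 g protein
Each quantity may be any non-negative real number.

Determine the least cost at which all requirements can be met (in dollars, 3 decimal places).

$0.948

Let x1 = servings of sweet potato, x2 = servings of cheddar, x3 = servings of yogurt, x4 = servings of peanut butter, x5 = servings of bananas, x6 = servings of whole milk.
Minimize 0.73x1 + 0.81x2 + 1.3x3 + 0.37x4 + 0.31x5 + 0.54x6 with:
  33x1 + 1x2 + 10x3 + 7x4 + 20x5 + 16x6 ≥ 31   (carbohydrate)
  2x1 + 8x2 + 8x3 + 9x4 + 1x5 + 10x6 ≥ 17   (protein)
  x1, x2, x3, x4, x5, x6 ≥ 0.
The optimal basis is {peanut butter, bananas}; sweet potato, cheddar, yogurt, whole milk drop out. The carbohydrate and protein requirements are met with equality.
Optimal quantities: peanut butter = 1.786 servings, bananas = 0.9249 servings.
Total cost: 0.37·1.786 + 0.31·0.9249 = 0.94754.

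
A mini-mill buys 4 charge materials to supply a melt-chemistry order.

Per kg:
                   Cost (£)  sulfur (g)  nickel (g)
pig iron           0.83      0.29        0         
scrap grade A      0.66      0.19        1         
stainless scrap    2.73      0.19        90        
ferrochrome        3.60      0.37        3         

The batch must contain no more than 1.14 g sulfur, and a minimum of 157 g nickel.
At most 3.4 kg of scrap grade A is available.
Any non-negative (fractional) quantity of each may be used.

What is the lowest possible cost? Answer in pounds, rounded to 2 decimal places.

Let x1 = kg of pig iron, x2 = kg of scrap grade A, x3 = kg of stainless scrap, x4 = kg of ferrochrome.
Minimize 0.83x1 + 0.66x2 + 2.73x3 + 3.6x4 with:
  0.29x1 + 0.19x2 + 0.19x3 + 0.37x4 ≤ 1.14   (sulfur)
  1x2 + 90x3 + 3x4 ≥ 157   (nickel)
  x2 ≤ 3.4
  x1, x2, x3, x4 ≥ 0.
At the optimum only stainless scrap is positive (pig iron, scrap grade A, ferrochrome = 0). The nickel requirement is met with equality.
Optimal quantities: stainless scrap = 1.744 kg.
Objective = 2.73·1.744 = 4.7611.

£4.76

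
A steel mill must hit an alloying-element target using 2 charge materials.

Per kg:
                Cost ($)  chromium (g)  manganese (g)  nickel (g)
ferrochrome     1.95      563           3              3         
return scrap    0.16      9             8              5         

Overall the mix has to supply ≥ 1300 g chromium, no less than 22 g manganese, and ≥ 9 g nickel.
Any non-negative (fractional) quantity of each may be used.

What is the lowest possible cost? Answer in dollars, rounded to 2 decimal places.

This is a linear program. Let x1 = kg of ferrochrome, x2 = kg of return scrap.
min 1.95x1 + 0.16x2 s.t.:
  563x1 + 9x2 ≥ 1300   (chromium)
  3x1 + 8x2 ≥ 22   (manganese)
  3x1 + 5x2 ≥ 9   (nickel)
  x1, x2 ≥ 0.
Both inputs are positive at the optimum. Binding constraints: chromium and manganese.
Solving gives x1 = 2.279, x2 = 1.895.
Cost = 1.95·2.279 + 0.16·1.895 = 4.7473.

$4.75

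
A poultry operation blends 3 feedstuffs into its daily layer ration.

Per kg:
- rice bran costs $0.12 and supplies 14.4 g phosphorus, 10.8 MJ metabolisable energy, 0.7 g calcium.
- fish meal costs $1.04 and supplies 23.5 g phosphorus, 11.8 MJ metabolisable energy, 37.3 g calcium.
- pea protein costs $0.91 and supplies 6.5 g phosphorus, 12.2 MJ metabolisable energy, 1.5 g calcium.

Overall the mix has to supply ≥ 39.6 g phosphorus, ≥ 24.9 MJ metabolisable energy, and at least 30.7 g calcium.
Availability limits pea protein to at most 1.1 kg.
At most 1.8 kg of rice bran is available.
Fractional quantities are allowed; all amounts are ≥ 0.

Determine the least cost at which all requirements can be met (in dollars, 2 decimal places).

Let x1 = kg of rice bran, x2 = kg of fish meal, x3 = kg of pea protein.
Minimise 0.12x1 + 1.04x2 + 0.91x3 s.t.:
  14.4x1 + 23.5x2 + 6.5x3 ≥ 39.6   (phosphorus)
  10.8x1 + 11.8x2 + 12.2x3 ≥ 24.9   (metabolisable energy)
  0.7x1 + 37.3x2 + 1.5x3 ≥ 30.7   (calcium)
  x3 ≤ 1.1
  x1 ≤ 1.8
  x1, x2, x3 ≥ 0.
The minimum-cost mix takes nothing from pea protein — only rice bran, fish meal. Binding constraints: phosphorus and calcium.
So rice bran = 1.451 kg, fish meal = 0.7958 kg.
Objective = 0.12·1.451 + 1.04·0.7958 = 1.0018.

$1.00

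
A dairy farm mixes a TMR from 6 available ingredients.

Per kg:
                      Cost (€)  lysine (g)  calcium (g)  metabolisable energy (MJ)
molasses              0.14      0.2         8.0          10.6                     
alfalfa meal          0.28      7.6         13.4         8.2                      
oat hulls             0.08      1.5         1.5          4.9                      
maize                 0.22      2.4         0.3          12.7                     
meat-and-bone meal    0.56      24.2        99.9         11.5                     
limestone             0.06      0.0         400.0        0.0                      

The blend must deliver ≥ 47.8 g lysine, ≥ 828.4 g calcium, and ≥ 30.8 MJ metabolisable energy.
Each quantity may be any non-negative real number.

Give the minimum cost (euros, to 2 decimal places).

€1.29

Let x1 = kg of molasses, x2 = kg of alfalfa meal, x3 = kg of oat hulls, x4 = kg of maize, x5 = kg of meat-and-bone meal, x6 = kg of limestone.
min 0.14x1 + 0.28x2 + 0.08x3 + 0.22x4 + 0.56x5 + 0.06x6 s.t.:
  0.2x1 + 7.6x2 + 1.5x3 + 2.4x4 + 24.2x5 ≥ 47.8   (lysine)
  8x1 + 13.4x2 + 1.5x3 + 0.3x4 + 99.9x5 + 400x6 ≥ 828.4   (calcium)
  10.6x1 + 8.2x2 + 4.9x3 + 12.7x4 + 11.5x5 ≥ 30.8   (metabolisable energy)
  x1, x2, x3, x4, x5, x6 ≥ 0.
The optimal basis is {oat hulls, meat-and-bone meal, limestone}; molasses, alfalfa meal, maize drop out. There the lysine, calcium, metabolisable energy constraints are tight.
So oat hulls = 1.931 kg, meat-and-bone meal = 1.856 kg, limestone = 1.6 kg.
Total cost: 0.08·1.931 + 0.56·1.856 + 0.06·1.6 = 1.2898.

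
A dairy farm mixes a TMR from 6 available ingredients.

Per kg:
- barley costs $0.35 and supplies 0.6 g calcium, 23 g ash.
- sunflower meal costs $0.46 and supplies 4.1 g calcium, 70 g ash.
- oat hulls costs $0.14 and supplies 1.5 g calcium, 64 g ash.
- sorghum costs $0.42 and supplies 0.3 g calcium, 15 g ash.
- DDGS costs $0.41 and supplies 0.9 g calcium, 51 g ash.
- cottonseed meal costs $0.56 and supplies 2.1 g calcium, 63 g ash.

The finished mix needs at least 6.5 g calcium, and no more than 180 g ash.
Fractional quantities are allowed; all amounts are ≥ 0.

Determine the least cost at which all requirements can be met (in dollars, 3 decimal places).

Let x1 = kg of barley, x2 = kg of sunflower meal, x3 = kg of oat hulls, x4 = kg of sorghum, x5 = kg of DDGS, x6 = kg of cottonseed meal.
min 0.35x1 + 0.46x2 + 0.14x3 + 0.42x4 + 0.41x5 + 0.56x6 with:
  0.6x1 + 4.1x2 + 1.5x3 + 0.3x4 + 0.9x5 + 2.1x6 ≥ 6.5   (calcium)
  23x1 + 70x2 + 64x3 + 15x4 + 51x5 + 63x6 ≤ 180   (ash)
  x1, x2, x3, x4, x5, x6 ≥ 0.
The minimum-cost mix takes nothing from barley, sorghum, DDGS, cottonseed meal — only sunflower meal, oat hulls. The calcium and ash requirements are met with equality.
Solving gives x2 = 0.9276, x3 = 1.798.
Hence cost = 0.46·0.9276 + 0.14·1.798 = $0.67842.

$0.678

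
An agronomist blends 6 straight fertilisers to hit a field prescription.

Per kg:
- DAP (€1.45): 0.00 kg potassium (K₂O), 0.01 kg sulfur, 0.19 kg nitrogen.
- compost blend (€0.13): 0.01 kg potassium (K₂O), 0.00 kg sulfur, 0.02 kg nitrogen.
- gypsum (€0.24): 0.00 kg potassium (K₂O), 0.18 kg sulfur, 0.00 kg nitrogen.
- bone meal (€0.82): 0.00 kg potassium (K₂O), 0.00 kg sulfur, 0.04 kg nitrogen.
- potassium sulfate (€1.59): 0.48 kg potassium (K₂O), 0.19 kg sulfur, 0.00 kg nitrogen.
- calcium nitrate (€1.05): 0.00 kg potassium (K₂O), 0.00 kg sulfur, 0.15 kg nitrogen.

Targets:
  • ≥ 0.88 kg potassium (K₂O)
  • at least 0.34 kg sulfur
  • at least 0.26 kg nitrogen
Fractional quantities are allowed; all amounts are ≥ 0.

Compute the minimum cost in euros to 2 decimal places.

Let x1 = kg of DAP, x2 = kg of compost blend, x3 = kg of gypsum, x4 = kg of bone meal, x5 = kg of potassium sulfate, x6 = kg of calcium nitrate.
Minimize 1.45x1 + 0.13x2 + 0.24x3 + 0.82x4 + 1.59x5 + 1.05x6 with:
  0.01x2 + 0.48x5 ≥ 0.88   (potassium (K₂O))
  0.01x1 + 0.18x3 + 0.19x5 ≥ 0.34   (sulfur)
  0.19x1 + 0.02x2 + 0.04x4 + 0.15x6 ≥ 0.26   (nitrogen)
  x1, x2, x3, x4, x5, x6 ≥ 0.
The cheapest feasible vertex uses only compost blend, gypsum, potassium sulfate; DAP, bone meal, calcium nitrate are not used. The potassium (K₂O), sulfur, nitrogen requirements are met with equality.
Optimal quantities: compost blend = 13 kg, gypsum = 0.2396 kg, potassium sulfate = 1.562 kg.
Total cost: 0.13·13 + 0.24·0.2396 + 1.59·1.562 = 4.2311.

€4.23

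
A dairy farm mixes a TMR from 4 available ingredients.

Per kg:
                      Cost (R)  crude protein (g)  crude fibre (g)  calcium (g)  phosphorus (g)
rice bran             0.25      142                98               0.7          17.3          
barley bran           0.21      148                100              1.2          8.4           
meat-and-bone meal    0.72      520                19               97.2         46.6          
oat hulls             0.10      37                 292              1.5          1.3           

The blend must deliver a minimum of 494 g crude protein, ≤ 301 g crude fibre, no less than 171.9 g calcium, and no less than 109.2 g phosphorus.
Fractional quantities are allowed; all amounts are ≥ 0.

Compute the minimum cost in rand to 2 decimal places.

Let x1 = kg of rice bran, x2 = kg of barley bran, x3 = kg of meat-and-bone meal, x4 = kg of oat hulls.
min 0.25x1 + 0.21x2 + 0.72x3 + 0.1x4 s.t.:
  142x1 + 148x2 + 520x3 + 37x4 ≥ 494   (crude protein)
  98x1 + 100x2 + 19x3 + 292x4 ≤ 301   (crude fibre)
  0.7x1 + 1.2x2 + 97.2x3 + 1.5x4 ≥ 171.9   (calcium)
  17.3x1 + 8.4x2 + 46.6x3 + 1.3x4 ≥ 109.2   (phosphorus)
  x1, x2, x3, x4 ≥ 0.
The cheapest feasible vertex uses only rice bran, meat-and-bone meal; barley bran, oat hulls are not used. There the calcium and phosphorus constraints are tight.
That vertex is x1 = 1.579, x3 = 1.757.
Hence cost = 0.25·1.579 + 0.72·1.757 = R1.6598.

R1.66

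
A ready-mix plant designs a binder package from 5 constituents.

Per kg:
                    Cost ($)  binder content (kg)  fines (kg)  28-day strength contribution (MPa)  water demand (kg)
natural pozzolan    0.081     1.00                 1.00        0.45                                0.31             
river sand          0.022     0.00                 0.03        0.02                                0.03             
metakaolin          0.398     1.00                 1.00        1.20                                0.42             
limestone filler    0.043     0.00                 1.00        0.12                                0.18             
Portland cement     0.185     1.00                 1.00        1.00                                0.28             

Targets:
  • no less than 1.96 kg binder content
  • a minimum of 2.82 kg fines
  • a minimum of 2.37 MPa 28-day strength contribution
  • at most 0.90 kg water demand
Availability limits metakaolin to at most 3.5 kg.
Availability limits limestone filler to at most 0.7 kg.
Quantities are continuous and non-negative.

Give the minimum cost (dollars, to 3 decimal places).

Set it up as a linear program. Let x1 = kg of natural pozzolan, x2 = kg of river sand, x3 = kg of metakaolin, x4 = kg of limestone filler, x5 = kg of Portland cement.
Minimize 0.081x1 + 0.022x2 + 0.398x3 + 0.043x4 + 0.185x5 with:
  1x1 + 1x3 + 1x5 ≥ 1.96   (binder content)
  1x1 + 0.03x2 + 1x3 + 1x4 + 1x5 ≥ 2.82   (fines)
  0.45x1 + 0.02x2 + 1.2x3 + 0.12x4 + 1x5 ≥ 2.37   (28-day strength contribution)
  0.31x1 + 0.03x2 + 0.42x3 + 0.18x4 + 0.28x5 ≤ 0.9   (water demand)
  x3 ≤ 3.5
  x4 ≤ 0.7
  x1, x2, x3, x4, x5 ≥ 0.
The minimum-cost mix takes nothing from river sand, metakaolin, limestone filler — only natural pozzolan, Portland cement. The 28-day strength contribution and water demand requirements are met with equality.
That vertex is x1 = 1.285, x5 = 1.792.
Cost = 0.081·1.285 + 0.185·1.792 = 0.43561.

$0.436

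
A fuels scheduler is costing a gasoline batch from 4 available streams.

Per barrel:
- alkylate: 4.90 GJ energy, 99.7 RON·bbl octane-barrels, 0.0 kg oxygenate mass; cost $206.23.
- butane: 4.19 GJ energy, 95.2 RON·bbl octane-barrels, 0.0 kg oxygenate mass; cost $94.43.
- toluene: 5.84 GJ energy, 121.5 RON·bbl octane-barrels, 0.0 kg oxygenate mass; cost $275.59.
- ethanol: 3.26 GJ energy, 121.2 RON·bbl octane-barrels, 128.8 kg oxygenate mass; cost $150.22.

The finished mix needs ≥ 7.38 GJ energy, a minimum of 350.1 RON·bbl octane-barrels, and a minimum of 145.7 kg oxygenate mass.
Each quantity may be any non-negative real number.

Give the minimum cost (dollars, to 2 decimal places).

$381.20

Let x1 = barrels of alkylate, x2 = barrels of butane, x3 = barrels of toluene, x4 = barrels of ethanol.
Minimize 206.23x1 + 94.43x2 + 275.59x3 + 150.22x4 with:
  4.9x1 + 4.19x2 + 5.84x3 + 3.26x4 ≥ 7.38   (energy)
  99.7x1 + 95.2x2 + 121.5x3 + 121.2x4 ≥ 350.1   (octane-barrels)
  128.8x4 ≥ 145.7   (oxygenate mass)
  x1, x2, x3, x4 ≥ 0.
The optimal basis is {butane, ethanol}; alkylate, toluene drop out. There the octane-barrels and oxygenate mass constraints are tight.
Solving gives x2 = 2.237366, x4 = 1.131211.
Hence cost = 94.43·2.237366 + 150.22·1.131211 = $381.20499.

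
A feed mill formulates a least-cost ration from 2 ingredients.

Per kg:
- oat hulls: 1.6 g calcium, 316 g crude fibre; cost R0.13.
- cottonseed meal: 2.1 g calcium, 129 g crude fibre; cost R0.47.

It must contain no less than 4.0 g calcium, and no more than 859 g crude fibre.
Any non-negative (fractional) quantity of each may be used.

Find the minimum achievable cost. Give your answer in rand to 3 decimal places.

R0.325

Let x1 = kg of oat hulls, x2 = kg of cottonseed meal.
min 0.13x1 + 0.47x2 with:
  1.6x1 + 2.1x2 ≥ 4   (calcium)
  316x1 + 129x2 ≤ 859   (crude fibre)
  x1, x2 ≥ 0.
The cheapest feasible vertex uses only oat hulls; cottonseed meal is not used. There the calcium constraint is tight.
Optimal quantities: oat hulls = 2.5 kg.
Objective = 0.13·2.5 = 0.32500.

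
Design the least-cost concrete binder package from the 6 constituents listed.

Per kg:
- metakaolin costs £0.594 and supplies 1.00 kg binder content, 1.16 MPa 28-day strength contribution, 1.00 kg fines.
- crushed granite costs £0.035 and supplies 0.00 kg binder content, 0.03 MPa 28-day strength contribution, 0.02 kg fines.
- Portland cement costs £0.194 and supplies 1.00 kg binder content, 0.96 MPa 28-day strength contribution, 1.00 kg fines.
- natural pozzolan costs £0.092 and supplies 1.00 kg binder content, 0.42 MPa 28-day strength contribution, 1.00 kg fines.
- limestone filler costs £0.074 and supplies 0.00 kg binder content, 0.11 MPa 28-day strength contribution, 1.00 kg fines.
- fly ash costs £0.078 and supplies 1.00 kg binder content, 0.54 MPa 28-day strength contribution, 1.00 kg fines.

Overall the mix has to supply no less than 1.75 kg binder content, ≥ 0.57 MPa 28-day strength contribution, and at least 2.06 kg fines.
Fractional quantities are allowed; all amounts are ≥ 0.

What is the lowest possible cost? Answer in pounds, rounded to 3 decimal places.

£0.159

Treat it as an LP. Let x1 = kg of metakaolin, x2 = kg of crushed granite, x3 = kg of Portland cement, x4 = kg of natural pozzolan, x5 = kg of limestone filler, x6 = kg of fly ash.
Minimize 0.594x1 + 0.035x2 + 0.194x3 + 0.092x4 + 0.074x5 + 0.078x6 with:
  1x1 + 1x3 + 1x4 + 1x6 ≥ 1.75   (binder content)
  1.16x1 + 0.03x2 + 0.96x3 + 0.42x4 + 0.11x5 + 0.54x6 ≥ 0.57   (28-day strength contribution)
  1x1 + 0.02x2 + 1x3 + 1x4 + 1x5 + 1x6 ≥ 2.06   (fines)
  x1, x2, x3, x4, x5, x6 ≥ 0.
The minimum-cost mix takes nothing from metakaolin, crushed granite, Portland cement, natural pozzolan — only limestone filler, fly ash. The binder content and fines requirements are met with equality.
So limestone filler = 0.31 kg, fly ash = 1.75 kg.
Total cost: 0.074·0.31 + 0.078·1.75 = 0.15944.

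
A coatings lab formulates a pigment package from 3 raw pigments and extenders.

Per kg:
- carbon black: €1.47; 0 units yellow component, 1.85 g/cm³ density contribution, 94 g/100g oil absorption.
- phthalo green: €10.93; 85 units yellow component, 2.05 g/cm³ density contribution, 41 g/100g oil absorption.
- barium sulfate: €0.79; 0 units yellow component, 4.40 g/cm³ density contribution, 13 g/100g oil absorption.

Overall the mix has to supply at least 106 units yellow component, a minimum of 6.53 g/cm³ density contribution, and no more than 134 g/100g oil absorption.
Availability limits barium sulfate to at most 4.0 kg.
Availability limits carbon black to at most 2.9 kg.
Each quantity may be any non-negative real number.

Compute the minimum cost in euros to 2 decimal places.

This is a linear program. Let x1 = kg of carbon black, x2 = kg of phthalo green, x3 = kg of barium sulfate.
min 1.47x1 + 10.93x2 + 0.79x3 with:
  85x2 ≥ 106   (yellow component)
  1.85x1 + 2.05x2 + 4.4x3 ≥ 6.53   (density contribution)
  94x1 + 41x2 + 13x3 ≤ 134   (oil absorption)
  x3 ≤ 4
  x1 ≤ 2.9
  x1, x2, x3 ≥ 0.
The minimum-cost mix takes nothing from carbon black — only phthalo green, barium sulfate. Binding constraints: yellow component and density contribution.
Solving gives x2 = 1.247, x3 = 0.9031.
Objective = 10.93·1.247 + 0.79·0.9031 = 14.3432.

€14.34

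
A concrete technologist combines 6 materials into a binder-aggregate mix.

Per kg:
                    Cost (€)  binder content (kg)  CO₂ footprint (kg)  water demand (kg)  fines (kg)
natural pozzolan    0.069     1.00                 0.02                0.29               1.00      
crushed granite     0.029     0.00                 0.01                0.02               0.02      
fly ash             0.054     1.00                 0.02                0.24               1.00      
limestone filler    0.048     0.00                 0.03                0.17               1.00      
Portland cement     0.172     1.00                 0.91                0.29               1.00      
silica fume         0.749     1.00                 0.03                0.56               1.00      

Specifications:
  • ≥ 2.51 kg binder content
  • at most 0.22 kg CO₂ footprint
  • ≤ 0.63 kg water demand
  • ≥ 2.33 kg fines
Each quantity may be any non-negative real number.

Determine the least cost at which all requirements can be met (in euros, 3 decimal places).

€0.136

Let x1 = kg of natural pozzolan, x2 = kg of crushed granite, x3 = kg of fly ash, x4 = kg of limestone filler, x5 = kg of Portland cement, x6 = kg of silica fume.
Minimize 0.069x1 + 0.029x2 + 0.054x3 + 0.048x4 + 0.172x5 + 0.749x6 subject to:
  1x1 + 1x3 + 1x5 + 1x6 ≥ 2.51   (binder content)
  0.02x1 + 0.01x2 + 0.02x3 + 0.03x4 + 0.91x5 + 0.03x6 ≤ 0.22   (CO₂ footprint)
  0.29x1 + 0.02x2 + 0.24x3 + 0.17x4 + 0.29x5 + 0.56x6 ≤ 0.63   (water demand)
  1x1 + 0.02x2 + 1x3 + 1x4 + 1x5 + 1x6 ≥ 2.33   (fines)
  x1, x2, x3, x4, x5, x6 ≥ 0.
At the optimum only fly ash is positive (natural pozzolan, crushed granite, limestone filler, Portland cement, silica fume = 0). The binder content requirement is met with equality.
That vertex is x3 = 2.51.
Objective = 0.054·2.51 = 0.13554.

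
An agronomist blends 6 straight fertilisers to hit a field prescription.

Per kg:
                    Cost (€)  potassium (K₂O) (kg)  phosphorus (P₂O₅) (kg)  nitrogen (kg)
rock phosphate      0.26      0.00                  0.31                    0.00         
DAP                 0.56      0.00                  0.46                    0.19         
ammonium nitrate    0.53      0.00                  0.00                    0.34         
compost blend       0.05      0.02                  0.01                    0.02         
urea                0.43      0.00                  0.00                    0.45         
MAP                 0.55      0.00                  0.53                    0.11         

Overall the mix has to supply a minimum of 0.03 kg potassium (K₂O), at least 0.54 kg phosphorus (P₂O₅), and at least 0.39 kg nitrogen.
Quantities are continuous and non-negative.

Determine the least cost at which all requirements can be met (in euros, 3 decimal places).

This is a linear program. Let x1 = kg of rock phosphate, x2 = kg of DAP, x3 = kg of ammonium nitrate, x4 = kg of compost blend, x5 = kg of urea, x6 = kg of MAP.
min 0.26x1 + 0.56x2 + 0.53x3 + 0.05x4 + 0.43x5 + 0.55x6 s.t.:
  0.02x4 ≥ 0.03   (potassium (K₂O))
  0.31x1 + 0.46x2 + 0.01x4 + 0.53x6 ≥ 0.54   (phosphorus (P₂O₅))
  0.19x2 + 0.34x3 + 0.02x4 + 0.45x5 + 0.11x6 ≥ 0.39   (nitrogen)
  x1, x2, x3, x4, x5, x6 ≥ 0.
The optimal basis is {DAP, compost blend, urea}; rock phosphate, ammonium nitrate, MAP drop out. Binding constraints: potassium (K₂O), phosphorus (P₂O₅), nitrogen.
That vertex is x2 = 1.141, x4 = 1.5, x5 = 0.3181.
Hence cost = 0.56·1.141 + 0.05·1.5 + 0.43·0.3181 = €0.85074.

€0.851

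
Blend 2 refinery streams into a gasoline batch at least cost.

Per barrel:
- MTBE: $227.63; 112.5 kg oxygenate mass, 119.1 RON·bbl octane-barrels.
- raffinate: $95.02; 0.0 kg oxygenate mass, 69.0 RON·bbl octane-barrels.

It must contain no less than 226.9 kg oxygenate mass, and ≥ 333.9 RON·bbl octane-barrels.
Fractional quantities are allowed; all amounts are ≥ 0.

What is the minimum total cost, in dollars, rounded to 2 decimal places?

$588.12

Let x1 = barrels of MTBE, x2 = barrels of raffinate.
min 227.63x1 + 95.02x2 s.t.:
  112.5x1 ≥ 226.9   (oxygenate mass)
  119.1x1 + 69x2 ≥ 333.9   (octane-barrels)
  x1, x2 ≥ 0.
Both inputs are positive at the optimum. Binding constraints: oxygenate mass and octane-barrels.
That vertex is x1 = 2.01689, x2 = 1.3578.
Objective = 227.63·2.01689 + 95.02·1.3578 = 588.1228.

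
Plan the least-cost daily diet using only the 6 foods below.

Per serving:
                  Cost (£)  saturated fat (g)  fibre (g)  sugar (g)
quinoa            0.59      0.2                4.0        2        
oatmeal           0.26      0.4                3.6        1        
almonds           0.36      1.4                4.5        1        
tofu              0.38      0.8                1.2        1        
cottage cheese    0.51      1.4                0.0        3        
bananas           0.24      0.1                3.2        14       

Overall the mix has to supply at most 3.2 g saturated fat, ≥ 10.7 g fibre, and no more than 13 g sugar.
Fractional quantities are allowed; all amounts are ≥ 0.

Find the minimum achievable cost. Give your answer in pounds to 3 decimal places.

Set it up as a linear program. Let x1 = servings of quinoa, x2 = servings of oatmeal, x3 = servings of almonds, x4 = servings of tofu, x5 = servings of cottage cheese, x6 = servings of bananas.
min 0.59x1 + 0.26x2 + 0.36x3 + 0.38x4 + 0.51x5 + 0.24x6 with:
  0.2x1 + 0.4x2 + 1.4x3 + 0.8x4 + 1.4x5 + 0.1x6 ≤ 3.2   (saturated fat)
  4x1 + 3.6x2 + 4.5x3 + 1.2x4 + 3.2x6 ≥ 10.7   (fibre)
  2x1 + 1x2 + 1x3 + 1x4 + 3x5 + 14x6 ≤ 13   (sugar)
  x1, x2, x3, x4, x5, x6 ≥ 0.
At the optimum only oatmeal is positive (quinoa, almonds, tofu, cottage cheese, bananas = 0). The fibre requirement is met with equality.
Optimal quantities: oatmeal = 2.972 servings.
Objective = 0.26·2.972 = 0.77272.

£0.773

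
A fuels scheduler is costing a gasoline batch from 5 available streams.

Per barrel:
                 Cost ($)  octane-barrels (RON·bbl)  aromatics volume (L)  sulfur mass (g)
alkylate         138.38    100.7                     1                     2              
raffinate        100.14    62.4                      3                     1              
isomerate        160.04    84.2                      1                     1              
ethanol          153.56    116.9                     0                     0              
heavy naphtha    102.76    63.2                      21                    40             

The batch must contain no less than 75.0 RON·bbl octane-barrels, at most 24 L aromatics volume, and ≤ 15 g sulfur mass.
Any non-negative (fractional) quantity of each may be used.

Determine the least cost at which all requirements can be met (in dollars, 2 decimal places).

This is a linear program. Let x1 = barrels of alkylate, x2 = barrels of raffinate, x3 = barrels of isomerate, x4 = barrels of ethanol, x5 = barrels of heavy naphtha.
Minimize 138.38x1 + 100.14x2 + 160.04x3 + 153.56x4 + 102.76x5 subject to:
  100.7x1 + 62.4x2 + 84.2x3 + 116.9x4 + 63.2x5 ≥ 75   (octane-barrels)
  1x1 + 3x2 + 1x3 + 21x5 ≤ 24   (aromatics volume)
  2x1 + 1x2 + 1x3 + 40x5 ≤ 15   (sulfur mass)
  x1, x2, x3, x4, x5 ≥ 0.
The cheapest feasible vertex uses only ethanol; alkylate, raffinate, isomerate, heavy naphtha are not used. There the octane-barrels constraint is tight.
Optimal quantities: ethanol = 0.6416 barrels.
Cost = 153.56·0.6416 = 98.5241.

$98.52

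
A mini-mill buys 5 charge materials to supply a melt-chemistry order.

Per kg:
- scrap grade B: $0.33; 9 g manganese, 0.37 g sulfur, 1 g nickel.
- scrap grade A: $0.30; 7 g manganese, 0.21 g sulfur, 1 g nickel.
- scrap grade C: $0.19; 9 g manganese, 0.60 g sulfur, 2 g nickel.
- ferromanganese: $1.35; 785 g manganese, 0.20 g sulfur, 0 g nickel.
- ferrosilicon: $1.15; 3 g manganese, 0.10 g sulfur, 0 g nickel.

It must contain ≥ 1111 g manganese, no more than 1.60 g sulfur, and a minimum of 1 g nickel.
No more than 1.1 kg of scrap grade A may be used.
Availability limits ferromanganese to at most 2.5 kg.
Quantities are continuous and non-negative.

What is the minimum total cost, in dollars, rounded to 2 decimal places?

$2.00

This is a linear program. Let x1 = kg of scrap grade B, x2 = kg of scrap grade A, x3 = kg of scrap grade C, x4 = kg of ferromanganese, x5 = kg of ferrosilicon.
Minimise 0.33x1 + 0.3x2 + 0.19x3 + 1.35x4 + 1.15x5 subject to:
  9x1 + 7x2 + 9x3 + 785x4 + 3x5 ≥ 1111   (manganese)
  0.37x1 + 0.21x2 + 0.6x3 + 0.2x4 + 0.1x5 ≤ 1.6   (sulfur)
  1x1 + 1x2 + 2x3 ≥ 1   (nickel)
  x2 ≤ 1.1
  x4 ≤ 2.5
  x1, x2, x3, x4, x5 ≥ 0.
At the optimum only scrap grade C, ferromanganese are positive (scrap grade B, scrap grade A, ferrosilicon = 0). Binding constraints: manganese and nickel.
That vertex is x3 = 0.5, x4 = 1.41.
Hence cost = 0.19·0.5 + 1.35·1.41 = $1.9985.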